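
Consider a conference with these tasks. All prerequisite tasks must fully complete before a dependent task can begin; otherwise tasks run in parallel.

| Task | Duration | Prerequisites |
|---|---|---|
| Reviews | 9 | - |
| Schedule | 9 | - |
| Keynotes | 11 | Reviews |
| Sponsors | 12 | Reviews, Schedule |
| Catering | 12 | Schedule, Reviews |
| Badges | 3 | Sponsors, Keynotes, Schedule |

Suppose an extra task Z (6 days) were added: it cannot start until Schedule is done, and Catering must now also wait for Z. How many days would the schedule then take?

27

Originally the schedule takes 24 days.
With Z inserted, Catering now waits for max(Schedule, Reviews, Z).
New critical path: Schedule→Z→Catering = 9+6+12 = 27 ⇒ 27 days.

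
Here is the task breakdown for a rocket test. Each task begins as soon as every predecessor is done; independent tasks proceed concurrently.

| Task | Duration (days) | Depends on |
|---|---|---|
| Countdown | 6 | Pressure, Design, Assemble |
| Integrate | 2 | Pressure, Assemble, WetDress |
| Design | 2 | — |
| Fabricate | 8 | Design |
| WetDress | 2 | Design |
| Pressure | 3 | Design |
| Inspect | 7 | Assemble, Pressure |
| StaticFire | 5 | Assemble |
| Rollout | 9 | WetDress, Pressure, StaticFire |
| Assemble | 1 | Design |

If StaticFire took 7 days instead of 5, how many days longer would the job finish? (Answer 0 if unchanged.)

2

As given, the longest chain is Design→Assemble→StaticFire→Rollout = 2+1+5+9 = 17, so the finish is 17 days.
Since StaticFire is critical, the +2 change carries straight to that chain (now 19 days).
That remains the longest chain; total 19 days.
Change in finish: 19 − 17 = +2 days.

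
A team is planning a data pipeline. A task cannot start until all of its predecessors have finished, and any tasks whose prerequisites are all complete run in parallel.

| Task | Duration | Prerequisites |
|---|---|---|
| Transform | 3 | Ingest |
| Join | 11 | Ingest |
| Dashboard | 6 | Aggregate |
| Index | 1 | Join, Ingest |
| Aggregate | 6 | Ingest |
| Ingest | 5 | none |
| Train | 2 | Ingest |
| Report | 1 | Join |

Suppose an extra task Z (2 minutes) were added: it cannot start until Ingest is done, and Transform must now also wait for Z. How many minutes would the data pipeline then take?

17

Originally the data pipeline takes 17 minutes.
With Z inserted, Transform now waits for max(Ingest, Z).
New critical path: Ingest→Join→Index = 5+11+1 = 17 ⇒ 17 minutes.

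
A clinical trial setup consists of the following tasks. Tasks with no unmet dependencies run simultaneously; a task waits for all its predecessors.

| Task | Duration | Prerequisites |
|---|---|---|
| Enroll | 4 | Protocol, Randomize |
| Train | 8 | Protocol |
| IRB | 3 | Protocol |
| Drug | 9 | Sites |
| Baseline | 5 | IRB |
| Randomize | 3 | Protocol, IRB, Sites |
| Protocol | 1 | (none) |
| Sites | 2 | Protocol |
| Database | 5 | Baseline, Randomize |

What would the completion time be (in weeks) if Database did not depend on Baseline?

12

Before: longest chain Protocol→IRB→Baseline→Database = 1+3+5+5 = 14, finish 14.
Without Baseline→Database, Database's earliest start moves from 9 to 7.
New critical path: Protocol→IRB→Randomize→Database = 1+3+3+5 = 12 ⇒ 12 weeks.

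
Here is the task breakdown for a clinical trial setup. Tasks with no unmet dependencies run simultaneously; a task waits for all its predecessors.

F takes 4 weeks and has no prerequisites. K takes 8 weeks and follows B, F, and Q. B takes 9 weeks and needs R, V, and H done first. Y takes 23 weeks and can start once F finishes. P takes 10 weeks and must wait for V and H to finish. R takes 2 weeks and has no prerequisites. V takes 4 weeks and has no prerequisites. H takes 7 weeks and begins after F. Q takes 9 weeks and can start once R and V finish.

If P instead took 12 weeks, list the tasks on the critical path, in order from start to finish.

Baseline: F→H→B→K = 4+7+9+8 = 28 → 28 weeks.
P is off the critical path — its longest chain is 21 weeks, giving 7 of slack.
The critical path is still F→H→B→K; finish is now 28 weeks.

F, H, B, K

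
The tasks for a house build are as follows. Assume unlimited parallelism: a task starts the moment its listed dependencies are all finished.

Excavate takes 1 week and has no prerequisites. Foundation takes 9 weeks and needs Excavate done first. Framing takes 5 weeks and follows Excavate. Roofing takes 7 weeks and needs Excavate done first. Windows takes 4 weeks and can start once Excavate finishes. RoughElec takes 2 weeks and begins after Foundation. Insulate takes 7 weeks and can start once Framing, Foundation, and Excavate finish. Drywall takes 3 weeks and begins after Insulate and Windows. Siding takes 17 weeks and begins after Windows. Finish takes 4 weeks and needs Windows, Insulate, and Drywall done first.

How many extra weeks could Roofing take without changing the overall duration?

Excavate→Foundation→Insulate→Drywall→Finish = 1+9+7+3+4 = 24 sets the makespan at 24 weeks.
Roofing finishes as early as 8 and must finish by 24.
Float = 24 − 8 = 16.

16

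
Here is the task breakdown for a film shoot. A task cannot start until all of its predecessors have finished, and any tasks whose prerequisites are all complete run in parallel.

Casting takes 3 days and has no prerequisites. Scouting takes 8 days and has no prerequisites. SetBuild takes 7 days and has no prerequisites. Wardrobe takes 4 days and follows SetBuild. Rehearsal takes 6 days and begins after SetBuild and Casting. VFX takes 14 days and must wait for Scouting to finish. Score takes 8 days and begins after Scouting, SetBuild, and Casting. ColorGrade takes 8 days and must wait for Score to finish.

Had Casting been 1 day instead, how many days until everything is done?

24

Baseline: Scouting→Score→ColorGrade = 8+8+8 = 24 → 24 days.
Casting has 5 days of float (longest path through it is 19).
No other chain overtakes it, so the finish is 24 days.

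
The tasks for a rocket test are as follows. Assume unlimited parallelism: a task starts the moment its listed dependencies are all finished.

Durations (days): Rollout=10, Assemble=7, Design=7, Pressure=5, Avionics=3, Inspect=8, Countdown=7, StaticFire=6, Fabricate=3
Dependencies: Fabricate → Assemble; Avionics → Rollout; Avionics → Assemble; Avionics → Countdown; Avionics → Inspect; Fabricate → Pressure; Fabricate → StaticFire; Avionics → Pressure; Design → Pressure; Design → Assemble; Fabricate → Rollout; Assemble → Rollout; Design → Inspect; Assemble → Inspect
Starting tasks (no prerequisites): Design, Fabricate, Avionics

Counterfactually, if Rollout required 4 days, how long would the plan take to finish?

Actual critical path: Design→Assemble→Rollout = 7+7+10 = 24 ⇒ 24 days.
Rollout lies on that path, so at 4 days the path becomes 18 days.
New critical path: Design→Assemble→Inspect = 7+7+8 = 22 ⇒ 22 days.

22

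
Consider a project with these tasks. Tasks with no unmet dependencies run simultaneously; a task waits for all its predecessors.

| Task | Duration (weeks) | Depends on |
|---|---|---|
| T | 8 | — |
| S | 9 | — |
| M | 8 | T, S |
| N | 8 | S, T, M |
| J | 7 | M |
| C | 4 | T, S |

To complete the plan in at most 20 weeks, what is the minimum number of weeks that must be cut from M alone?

Current finish: 25 weeks; target: 20.
M is on every critical path, so each week cut from M cuts the finish by one (this holds down to a finish of 18).
Need 25 − 20 = 5 weeks off M → M becomes 3 weeks, finish becomes 20.

5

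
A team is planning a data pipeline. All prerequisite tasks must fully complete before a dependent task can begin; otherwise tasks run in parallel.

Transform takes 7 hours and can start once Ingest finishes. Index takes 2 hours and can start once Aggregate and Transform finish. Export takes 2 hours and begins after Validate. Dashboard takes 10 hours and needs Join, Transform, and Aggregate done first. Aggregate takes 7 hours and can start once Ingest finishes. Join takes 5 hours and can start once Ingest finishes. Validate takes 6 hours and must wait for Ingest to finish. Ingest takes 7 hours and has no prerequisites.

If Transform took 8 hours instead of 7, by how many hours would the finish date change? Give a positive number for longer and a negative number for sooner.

1

Baseline: Ingest→Transform→Dashboard = 7+7+10 = 24 → 24 hours.
Transform is on the critical path; changing it to 8 makes that path 25 hours.
That remains the longest chain; total 25 hours.
Change in finish: 25 − 24 = +1 hours.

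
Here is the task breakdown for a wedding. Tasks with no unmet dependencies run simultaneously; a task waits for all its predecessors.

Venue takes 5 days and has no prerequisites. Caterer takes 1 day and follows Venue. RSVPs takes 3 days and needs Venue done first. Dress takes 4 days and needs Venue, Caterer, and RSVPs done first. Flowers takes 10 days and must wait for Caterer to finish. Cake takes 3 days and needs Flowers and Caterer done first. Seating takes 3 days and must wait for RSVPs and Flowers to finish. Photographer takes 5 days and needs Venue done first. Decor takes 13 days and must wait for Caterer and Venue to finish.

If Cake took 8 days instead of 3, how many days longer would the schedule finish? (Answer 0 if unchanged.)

The binding path is Venue→Caterer→Flowers→Cake = 5+1+10+3 = 19; finish at 19 days.
Cake is on the critical path; changing it to 8 makes that path 24 days.
That remains the longest chain; total 24 days.
Change in finish: 24 − 19 = +5 days.

5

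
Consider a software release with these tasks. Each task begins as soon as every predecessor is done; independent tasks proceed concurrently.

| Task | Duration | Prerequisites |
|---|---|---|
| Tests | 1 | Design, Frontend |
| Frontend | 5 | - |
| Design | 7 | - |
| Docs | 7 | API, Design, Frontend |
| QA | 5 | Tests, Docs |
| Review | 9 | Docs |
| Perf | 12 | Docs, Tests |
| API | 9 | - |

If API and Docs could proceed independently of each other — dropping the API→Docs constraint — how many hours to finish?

26

Original critical path: API→Docs→Perf = 9+7+12 = 28 ⇒ 28 hours.
Without API→Docs, Docs's earliest start moves from 9 to 7.
New critical path: Design→Docs→Perf = 7+7+12 = 26 ⇒ 26 hours.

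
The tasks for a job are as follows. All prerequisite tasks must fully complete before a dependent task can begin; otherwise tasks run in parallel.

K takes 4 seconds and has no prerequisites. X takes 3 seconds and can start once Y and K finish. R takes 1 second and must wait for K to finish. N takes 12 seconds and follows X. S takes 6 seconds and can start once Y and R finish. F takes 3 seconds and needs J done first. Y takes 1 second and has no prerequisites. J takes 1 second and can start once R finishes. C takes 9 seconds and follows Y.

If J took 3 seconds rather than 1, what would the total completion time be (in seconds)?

Critical path before the change: K→X→N = 4+3+12 = 19 giving 19 seconds.
The longest path through J is only 9 seconds, so J has float 10.
That remains the longest chain; total 19 seconds.

19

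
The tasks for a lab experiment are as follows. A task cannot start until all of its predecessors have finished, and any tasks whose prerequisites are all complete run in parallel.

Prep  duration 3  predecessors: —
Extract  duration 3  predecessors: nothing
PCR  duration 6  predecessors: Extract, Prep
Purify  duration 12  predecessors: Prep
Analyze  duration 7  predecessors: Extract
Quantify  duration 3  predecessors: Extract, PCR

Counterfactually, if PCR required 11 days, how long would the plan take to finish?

The binding path is Prep→Purify = 3+12 = 15; finish at 15 days.
PCR has 3 days of float (longest path through it is 12).
Now Prep→PCR→Quantify = 3+11+3 = 17 is longest, so the finish becomes 17 days.

17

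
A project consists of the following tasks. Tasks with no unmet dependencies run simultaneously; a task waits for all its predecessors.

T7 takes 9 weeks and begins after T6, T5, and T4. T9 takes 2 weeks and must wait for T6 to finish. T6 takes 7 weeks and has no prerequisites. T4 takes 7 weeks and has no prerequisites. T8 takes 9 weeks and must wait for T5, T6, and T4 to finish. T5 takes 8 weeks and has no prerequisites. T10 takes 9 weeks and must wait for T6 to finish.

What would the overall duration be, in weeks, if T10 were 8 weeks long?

17

Actual critical path: T5→T7 = 8+9 = 17 ⇒ 17 weeks.
T10 has 1 week of float (longest path through it is 16).
The critical path is still T5→T7; finish is now 17 weeks.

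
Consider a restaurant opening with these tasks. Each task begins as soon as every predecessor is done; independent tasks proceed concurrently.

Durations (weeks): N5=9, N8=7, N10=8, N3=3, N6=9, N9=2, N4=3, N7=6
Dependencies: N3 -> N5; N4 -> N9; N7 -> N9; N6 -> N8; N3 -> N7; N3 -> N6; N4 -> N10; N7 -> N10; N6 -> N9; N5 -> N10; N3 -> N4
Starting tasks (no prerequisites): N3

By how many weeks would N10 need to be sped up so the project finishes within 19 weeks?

1

Current finish: 20 weeks; target: 19.
N10 is on every critical path, so each week cut from N10 cuts the finish by one (this holds down to a finish of 19).
Need 20 − 19 = 1 week off N10 → N10 becomes 7 weeks, finish becomes 19.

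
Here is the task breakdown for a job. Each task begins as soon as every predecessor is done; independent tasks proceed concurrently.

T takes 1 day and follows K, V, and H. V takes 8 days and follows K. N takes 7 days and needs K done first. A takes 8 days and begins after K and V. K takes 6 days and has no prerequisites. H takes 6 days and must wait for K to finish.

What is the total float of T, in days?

Critical path: K→V→A = 6+8+8 = 22, so the finish is 22 days.
The longest chain containing T totals 15 days.
So T can slip 22 − 15 = 7 days.

7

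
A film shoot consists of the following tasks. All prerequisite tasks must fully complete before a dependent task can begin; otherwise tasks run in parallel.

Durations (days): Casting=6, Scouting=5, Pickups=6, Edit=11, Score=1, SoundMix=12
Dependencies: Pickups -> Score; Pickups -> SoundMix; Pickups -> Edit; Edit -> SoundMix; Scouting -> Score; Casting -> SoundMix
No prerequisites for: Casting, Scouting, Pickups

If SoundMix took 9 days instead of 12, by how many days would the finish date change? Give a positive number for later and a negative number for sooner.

The binding path is Pickups→Edit→SoundMix = 6+11+12 = 29; finish at 29 days.
SoundMix is on the critical path; changing it to 9 makes that path 26 days.
The critical path is still Pickups→Edit→SoundMix; finish is now 26 days.
Change in finish: 26 − 29 = -3 days.

-3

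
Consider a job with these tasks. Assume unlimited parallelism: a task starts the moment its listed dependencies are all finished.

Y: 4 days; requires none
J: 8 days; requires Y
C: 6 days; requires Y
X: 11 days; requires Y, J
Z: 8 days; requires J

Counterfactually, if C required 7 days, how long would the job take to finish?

23

Actual critical path: Y→J→X = 4+8+11 = 23 ⇒ 23 days.
The longest path through C is only 10 days, so C has float 13.
The critical path is still Y→J→X; finish is now 23 days.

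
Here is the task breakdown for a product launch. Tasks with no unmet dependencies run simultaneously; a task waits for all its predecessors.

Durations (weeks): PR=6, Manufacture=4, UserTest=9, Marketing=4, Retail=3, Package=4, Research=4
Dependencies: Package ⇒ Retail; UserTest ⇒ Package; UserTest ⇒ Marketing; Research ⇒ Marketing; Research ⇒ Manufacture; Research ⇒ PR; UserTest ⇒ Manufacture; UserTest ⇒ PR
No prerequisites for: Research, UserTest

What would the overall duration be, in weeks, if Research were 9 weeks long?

Critical path before the change: UserTest→Package→Retail = 9+4+3 = 16 giving 16 weeks.
The longest path through Research is only 10 weeks, so Research has float 6.
The critical path is still UserTest→Package→Retail; finish is now 16 weeks.

16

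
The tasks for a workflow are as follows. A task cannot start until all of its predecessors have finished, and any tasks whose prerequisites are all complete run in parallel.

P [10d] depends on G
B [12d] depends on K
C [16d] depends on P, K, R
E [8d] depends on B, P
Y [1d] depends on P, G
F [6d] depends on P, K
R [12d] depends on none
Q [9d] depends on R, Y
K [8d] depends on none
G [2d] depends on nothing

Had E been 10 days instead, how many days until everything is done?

30

The binding path is K→B→E = 8+12+8 = 28; finish at 28 days.
E lies on that path, so at 10 days the path becomes 30 days.
That remains the longest chain; total 30 days.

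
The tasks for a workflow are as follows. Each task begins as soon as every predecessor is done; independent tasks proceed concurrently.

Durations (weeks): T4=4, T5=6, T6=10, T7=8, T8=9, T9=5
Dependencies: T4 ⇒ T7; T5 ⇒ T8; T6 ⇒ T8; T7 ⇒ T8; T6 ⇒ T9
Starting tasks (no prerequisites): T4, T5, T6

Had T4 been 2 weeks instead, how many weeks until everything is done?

19

The binding path is T4→T7→T8 = 4+8+9 = 21; finish at 21 weeks.
Since T4 is critical, the -2 change carries straight to that chain (now 19 weeks).
That remains the longest chain; total 19 weeks.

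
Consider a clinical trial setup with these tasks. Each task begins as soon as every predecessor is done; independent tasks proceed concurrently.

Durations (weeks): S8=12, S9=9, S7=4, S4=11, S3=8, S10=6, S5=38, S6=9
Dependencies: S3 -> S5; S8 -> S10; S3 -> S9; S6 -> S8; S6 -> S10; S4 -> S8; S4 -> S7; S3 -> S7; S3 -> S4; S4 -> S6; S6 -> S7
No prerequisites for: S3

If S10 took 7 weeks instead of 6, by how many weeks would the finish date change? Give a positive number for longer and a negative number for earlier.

1

Actual critical path: S3→S4→S6→S8→S10 = 8+11+9+12+6 = 46 ⇒ 46 weeks.
S10 is on the critical path; changing it to 7 makes that path 47 weeks.
That remains the longest chain; total 47 weeks.
Change in finish: 47 − 46 = +1 weeks.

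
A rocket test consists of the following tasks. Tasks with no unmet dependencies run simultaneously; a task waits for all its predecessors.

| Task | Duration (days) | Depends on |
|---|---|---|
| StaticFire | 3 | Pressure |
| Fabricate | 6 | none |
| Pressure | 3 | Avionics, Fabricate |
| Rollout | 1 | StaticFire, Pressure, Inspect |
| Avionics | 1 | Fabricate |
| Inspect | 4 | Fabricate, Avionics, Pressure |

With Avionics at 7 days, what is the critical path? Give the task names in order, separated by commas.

Fabricate, Avionics, Pressure, Inspect, Rollout

The binding path is Fabricate→Avionics→Pressure→Inspect→Rollout = 6+1+3+4+1 = 15; finish at 15 days.
Avionics lies on that path, so at 7 days the path becomes 21 days.
That remains the longest chain; total 21 days.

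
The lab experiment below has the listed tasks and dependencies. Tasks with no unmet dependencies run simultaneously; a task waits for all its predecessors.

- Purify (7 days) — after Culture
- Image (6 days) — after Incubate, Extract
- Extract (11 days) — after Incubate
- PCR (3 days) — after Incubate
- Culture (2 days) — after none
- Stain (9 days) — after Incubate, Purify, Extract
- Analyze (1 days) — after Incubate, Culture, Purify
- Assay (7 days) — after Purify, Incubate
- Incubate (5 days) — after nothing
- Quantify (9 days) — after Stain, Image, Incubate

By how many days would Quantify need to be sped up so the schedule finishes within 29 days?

5

Current finish: 34 days; target: 29.
Quantify is on every critical path, so each day cut from Quantify cuts the finish by one (this holds down to a finish of 26).
Need 34 − 29 = 5 days off Quantify → Quantify becomes 4 days, finish becomes 29.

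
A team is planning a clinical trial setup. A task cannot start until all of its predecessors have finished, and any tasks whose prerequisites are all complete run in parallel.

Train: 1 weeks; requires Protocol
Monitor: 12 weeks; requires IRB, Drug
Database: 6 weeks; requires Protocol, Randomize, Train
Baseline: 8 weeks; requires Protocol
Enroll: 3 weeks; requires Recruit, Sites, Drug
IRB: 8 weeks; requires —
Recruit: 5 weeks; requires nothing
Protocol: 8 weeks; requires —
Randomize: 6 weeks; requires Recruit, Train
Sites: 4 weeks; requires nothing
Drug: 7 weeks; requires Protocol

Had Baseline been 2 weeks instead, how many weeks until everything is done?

Actual critical path: Protocol→Drug→Monitor = 8+7+12 = 27 ⇒ 27 weeks.
Baseline has 11 weeks of float (longest path through it is 16).
The critical path is still Protocol→Drug→Monitor; finish is now 27 weeks.

27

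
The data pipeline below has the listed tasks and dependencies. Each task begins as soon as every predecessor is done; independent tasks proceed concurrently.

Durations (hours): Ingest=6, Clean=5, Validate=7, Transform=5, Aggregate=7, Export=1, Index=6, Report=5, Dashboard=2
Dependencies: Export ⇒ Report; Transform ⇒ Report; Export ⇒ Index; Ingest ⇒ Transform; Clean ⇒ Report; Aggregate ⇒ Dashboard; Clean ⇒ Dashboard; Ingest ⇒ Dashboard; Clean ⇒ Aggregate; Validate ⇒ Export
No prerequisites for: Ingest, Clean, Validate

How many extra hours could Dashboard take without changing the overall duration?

Critical path: Ingest→Transform→Report = 6+5+5 = 16, so the finish is 16 hours.
Dashboard finishes as early as 14 and must finish by 16.
So Dashboard can slip 16 − 14 = 2 hours.

2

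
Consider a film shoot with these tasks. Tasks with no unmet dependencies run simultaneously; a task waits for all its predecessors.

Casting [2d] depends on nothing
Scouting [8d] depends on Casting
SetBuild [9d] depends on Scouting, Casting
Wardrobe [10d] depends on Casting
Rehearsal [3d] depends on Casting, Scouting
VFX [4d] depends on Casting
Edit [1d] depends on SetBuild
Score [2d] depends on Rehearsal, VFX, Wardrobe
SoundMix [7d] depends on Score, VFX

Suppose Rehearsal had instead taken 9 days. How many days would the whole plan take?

Baseline: Casting→Scouting→Rehearsal→Score→SoundMix = 2+8+3+2+7 = 22 → 22 days.
Rehearsal is on the critical path; changing it to 9 makes that path 28 days.
The critical path is still Casting→Scouting→Rehearsal→Score→SoundMix; finish is now 28 days.

28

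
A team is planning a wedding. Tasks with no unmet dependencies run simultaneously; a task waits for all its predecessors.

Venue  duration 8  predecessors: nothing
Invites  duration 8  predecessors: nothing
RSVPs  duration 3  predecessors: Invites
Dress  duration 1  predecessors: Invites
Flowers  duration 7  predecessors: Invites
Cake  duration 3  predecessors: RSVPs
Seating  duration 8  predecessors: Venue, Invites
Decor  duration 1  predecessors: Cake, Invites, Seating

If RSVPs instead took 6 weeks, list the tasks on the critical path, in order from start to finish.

Invites, RSVPs, Cake, Decor

Actual critical path: Venue→Seating→Decor = 8+8+1 = 17 ⇒ 17 weeks.
RSVPs is off the critical path — its longest chain is 15 weeks, giving 2 of slack.
New critical path: Invites→RSVPs→Cake→Decor = 8+6+3+1 = 18 ⇒ 18 weeks.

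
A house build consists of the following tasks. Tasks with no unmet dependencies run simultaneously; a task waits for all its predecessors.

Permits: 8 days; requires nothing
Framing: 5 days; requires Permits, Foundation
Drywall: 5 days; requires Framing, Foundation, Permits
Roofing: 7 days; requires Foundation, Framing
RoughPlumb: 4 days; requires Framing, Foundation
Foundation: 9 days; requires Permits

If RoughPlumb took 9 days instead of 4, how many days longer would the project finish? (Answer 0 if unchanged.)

The binding path is Permits→Foundation→Framing→Roofing = 8+9+5+7 = 29; finish at 29 days.
RoughPlumb is off the critical path — its longest chain is 26 days, giving 3 of slack.
The binding chain switches to Permits→Foundation→Framing→RoughPlumb = 8+9+5+9 = 31; finish 31 days.
Change in finish: 31 − 29 = +2 days.

2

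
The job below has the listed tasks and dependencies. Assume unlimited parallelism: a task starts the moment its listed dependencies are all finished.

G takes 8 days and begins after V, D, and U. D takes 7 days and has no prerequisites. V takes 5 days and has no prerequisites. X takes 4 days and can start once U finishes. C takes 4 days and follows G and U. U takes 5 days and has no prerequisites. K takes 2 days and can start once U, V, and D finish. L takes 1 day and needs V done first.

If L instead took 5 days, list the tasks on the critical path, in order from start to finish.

Actual critical path: D→G→C = 7+8+4 = 19 ⇒ 19 days.
L is off the critical path — its longest chain is 6 days, giving 13 of slack.
The critical path is still D→G→C; finish is now 19 days.

D, G, C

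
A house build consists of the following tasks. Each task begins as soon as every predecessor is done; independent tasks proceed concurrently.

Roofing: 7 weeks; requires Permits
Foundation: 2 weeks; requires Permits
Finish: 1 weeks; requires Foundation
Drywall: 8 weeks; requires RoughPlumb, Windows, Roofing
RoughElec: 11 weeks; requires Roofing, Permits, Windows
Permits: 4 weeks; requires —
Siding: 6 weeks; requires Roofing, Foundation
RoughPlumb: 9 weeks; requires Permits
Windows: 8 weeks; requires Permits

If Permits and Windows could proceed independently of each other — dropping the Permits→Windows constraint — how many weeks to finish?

22

With the dependency in place, Permits→Windows→RoughElec = 4+8+11 = 23 sets the finish at 23 weeks.
Without Permits→Windows, Windows's earliest start moves from 4 to 0.
The longest chain is now Permits→Roofing→RoughElec = 4+7+11 = 22, so the plan takes 22 weeks.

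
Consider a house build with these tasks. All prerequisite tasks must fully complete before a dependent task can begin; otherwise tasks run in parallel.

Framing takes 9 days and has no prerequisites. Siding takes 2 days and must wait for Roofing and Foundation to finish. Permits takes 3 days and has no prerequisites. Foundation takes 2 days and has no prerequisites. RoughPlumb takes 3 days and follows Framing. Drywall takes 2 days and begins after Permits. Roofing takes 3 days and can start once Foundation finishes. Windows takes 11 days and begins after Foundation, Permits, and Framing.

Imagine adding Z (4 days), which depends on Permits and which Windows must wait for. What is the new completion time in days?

Originally the schedule takes 20 days.
With Z inserted, Windows now waits for max(Foundation, Permits, Framing, Z).
New critical path: Framing→Windows = 9+11 = 20 ⇒ 20 days.

20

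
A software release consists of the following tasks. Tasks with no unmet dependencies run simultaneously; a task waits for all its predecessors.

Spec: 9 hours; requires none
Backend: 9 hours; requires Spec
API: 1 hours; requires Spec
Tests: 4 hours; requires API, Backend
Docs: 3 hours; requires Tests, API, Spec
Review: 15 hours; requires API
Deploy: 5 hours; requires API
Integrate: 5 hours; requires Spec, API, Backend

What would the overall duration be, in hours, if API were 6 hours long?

As given, the longest chain is Spec→API→Review = 9+1+15 = 25, so the finish is 25 hours.
Since API is critical, the +5 change carries straight to that chain (now 30 hours).
The critical path is still Spec→API→Review; finish is now 30 hours.

30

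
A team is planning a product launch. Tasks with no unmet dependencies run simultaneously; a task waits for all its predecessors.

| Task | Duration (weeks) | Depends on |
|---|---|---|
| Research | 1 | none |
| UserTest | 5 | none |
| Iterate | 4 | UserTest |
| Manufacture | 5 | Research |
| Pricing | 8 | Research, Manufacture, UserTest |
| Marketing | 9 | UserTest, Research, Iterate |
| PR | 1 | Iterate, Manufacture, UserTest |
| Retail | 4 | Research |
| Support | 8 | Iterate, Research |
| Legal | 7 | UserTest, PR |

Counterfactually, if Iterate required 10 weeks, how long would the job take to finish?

24

The binding path is UserTest→Iterate→Marketing = 5+4+9 = 18; finish at 18 weeks.
Iterate is on the critical path; changing it to 10 makes that path 24 weeks.
No other chain overtakes it, so the finish is 24 weeks.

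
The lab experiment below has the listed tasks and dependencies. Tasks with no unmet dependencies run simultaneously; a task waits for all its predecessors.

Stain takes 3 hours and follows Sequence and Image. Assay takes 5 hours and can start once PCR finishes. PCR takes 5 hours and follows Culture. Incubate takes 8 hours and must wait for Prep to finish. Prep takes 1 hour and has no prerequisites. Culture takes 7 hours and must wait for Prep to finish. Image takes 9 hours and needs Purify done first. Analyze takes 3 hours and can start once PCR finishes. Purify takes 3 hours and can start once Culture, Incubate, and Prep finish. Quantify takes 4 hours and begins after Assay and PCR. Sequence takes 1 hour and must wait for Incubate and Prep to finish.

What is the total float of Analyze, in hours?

8

Critical path: Prep→Incubate→Purify→Image→Stain = 1+8+3+9+3 = 24, so the finish is 24 hours.
The longest chain containing Analyze totals 16 hours.
Slack of Analyze = 21 − 13 = 8 hours.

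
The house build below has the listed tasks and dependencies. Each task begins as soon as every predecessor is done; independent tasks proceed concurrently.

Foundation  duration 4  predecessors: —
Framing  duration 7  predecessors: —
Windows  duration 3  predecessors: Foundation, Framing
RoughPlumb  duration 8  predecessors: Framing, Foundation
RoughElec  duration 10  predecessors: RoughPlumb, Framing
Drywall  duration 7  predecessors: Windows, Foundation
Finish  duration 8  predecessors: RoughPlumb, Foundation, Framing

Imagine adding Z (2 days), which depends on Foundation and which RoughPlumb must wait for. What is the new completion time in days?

Originally the project takes 25 days.
With Z inserted, RoughPlumb now waits for max(Framing, Foundation, Z).
New critical path: Framing→RoughPlumb→RoughElec = 7+8+10 = 25 ⇒ 25 days.

25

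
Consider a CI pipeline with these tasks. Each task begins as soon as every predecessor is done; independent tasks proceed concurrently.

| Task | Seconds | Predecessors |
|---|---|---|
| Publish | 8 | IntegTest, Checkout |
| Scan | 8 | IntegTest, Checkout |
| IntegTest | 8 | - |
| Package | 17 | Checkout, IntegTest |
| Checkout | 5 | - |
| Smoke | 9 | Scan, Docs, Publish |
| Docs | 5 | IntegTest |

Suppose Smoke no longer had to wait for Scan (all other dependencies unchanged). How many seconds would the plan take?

Before: longest chain IntegTest→Package = 8+17 = 25, finish 25.
Dropping Scan→Smoke doesn't change Smoke's earliest start (16); another predecessor still binds.
New critical path: IntegTest→Package = 8+17 = 25 ⇒ 25 seconds.

25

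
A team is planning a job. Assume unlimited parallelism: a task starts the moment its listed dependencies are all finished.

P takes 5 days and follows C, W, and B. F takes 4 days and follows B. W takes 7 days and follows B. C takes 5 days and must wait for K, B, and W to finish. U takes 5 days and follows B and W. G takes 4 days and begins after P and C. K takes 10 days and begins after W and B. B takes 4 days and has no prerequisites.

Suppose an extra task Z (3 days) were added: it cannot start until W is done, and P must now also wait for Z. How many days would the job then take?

Originally the job takes 35 days.
With Z inserted, P now waits for max(C, W, B, Z).
New critical path: B→W→K→C→P→G = 4+7+10+5+5+4 = 35 ⇒ 35 days.

35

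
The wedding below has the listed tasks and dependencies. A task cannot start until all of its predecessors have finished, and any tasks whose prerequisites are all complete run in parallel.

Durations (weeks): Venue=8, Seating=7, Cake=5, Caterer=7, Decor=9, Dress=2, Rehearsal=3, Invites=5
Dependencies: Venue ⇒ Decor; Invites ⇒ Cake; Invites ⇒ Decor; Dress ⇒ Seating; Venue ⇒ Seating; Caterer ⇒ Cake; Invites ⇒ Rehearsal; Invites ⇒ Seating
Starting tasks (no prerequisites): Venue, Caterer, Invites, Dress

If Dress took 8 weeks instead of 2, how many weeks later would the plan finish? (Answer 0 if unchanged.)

0

Baseline: Venue→Decor = 8+9 = 17 → 17 weeks.
Dress is off the critical path — its longest chain is 9 weeks, giving 8 of slack.
The critical path is still Venue→Decor; finish is now 17 weeks.
Change in finish: 17 − 17 = +0 weeks.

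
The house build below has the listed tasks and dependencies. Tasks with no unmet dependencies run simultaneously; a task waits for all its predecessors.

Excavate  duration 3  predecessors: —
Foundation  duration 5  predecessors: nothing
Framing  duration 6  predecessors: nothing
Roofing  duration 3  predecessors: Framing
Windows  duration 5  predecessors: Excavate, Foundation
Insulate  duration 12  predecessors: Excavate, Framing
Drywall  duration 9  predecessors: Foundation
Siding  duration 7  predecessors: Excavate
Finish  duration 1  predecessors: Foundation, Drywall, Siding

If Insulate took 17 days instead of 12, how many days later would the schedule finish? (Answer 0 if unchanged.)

5

As given, the longest chain is Framing→Insulate = 6+12 = 18, so the finish is 18 days.
Since Insulate is critical, the +5 change carries straight to that chain (now 23 days).
No other chain overtakes it, so the finish is 23 days.
Change in finish: 23 − 18 = +5 days.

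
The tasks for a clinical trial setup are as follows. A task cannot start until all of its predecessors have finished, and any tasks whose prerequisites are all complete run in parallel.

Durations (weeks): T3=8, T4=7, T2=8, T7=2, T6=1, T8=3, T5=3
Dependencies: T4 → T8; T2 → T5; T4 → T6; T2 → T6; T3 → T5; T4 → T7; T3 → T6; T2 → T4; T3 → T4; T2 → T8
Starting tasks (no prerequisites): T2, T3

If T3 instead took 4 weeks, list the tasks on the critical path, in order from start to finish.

Baseline: T3→T4→T8 = 8+7+3 = 18 → 18 weeks.
T3 lies on that path, so at 4 weeks the path becomes 14 weeks.
Now T2→T4→T8 = 8+7+3 = 18 is longest, so the finish becomes 18 weeks.

T2, T4, T8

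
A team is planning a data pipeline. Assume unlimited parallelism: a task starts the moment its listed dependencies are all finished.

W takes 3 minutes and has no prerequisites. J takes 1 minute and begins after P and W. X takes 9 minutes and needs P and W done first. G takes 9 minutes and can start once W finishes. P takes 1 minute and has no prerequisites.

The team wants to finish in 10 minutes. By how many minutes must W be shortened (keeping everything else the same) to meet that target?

Current finish: 12 minutes; target: 10.
W is on every critical path, so each minute cut from W cuts the finish by one (this holds down to a finish of 10).
Need 12 − 10 = 2 minutes off W → W becomes 1 minute, finish becomes 10.

2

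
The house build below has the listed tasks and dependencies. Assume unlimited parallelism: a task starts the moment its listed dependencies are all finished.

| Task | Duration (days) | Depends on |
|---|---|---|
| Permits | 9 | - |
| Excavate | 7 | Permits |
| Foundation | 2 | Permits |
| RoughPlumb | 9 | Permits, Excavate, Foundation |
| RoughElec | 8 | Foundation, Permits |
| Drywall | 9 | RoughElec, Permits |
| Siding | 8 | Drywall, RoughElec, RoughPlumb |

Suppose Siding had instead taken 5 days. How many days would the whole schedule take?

Critical path before the change: Permits→Foundation→RoughElec→Drywall→Siding = 9+2+8+9+8 = 36 giving 36 days.
Since Siding is critical, the -3 change carries straight to that chain (now 33 days).
That remains the longest chain; total 33 days.

33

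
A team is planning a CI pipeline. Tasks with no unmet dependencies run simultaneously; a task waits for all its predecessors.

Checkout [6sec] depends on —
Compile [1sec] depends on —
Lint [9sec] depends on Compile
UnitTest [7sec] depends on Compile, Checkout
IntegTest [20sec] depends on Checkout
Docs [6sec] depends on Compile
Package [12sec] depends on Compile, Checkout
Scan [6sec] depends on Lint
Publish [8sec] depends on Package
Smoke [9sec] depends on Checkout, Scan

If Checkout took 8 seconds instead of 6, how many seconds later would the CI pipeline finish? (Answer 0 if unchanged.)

2

Critical path before the change: Checkout→IntegTest = 6+20 = 26 giving 26 seconds.
Since Checkout is critical, the +2 change carries straight to that chain (now 28 seconds).
That remains the longest chain; total 28 seconds.
Change in finish: 28 − 26 = +2 seconds.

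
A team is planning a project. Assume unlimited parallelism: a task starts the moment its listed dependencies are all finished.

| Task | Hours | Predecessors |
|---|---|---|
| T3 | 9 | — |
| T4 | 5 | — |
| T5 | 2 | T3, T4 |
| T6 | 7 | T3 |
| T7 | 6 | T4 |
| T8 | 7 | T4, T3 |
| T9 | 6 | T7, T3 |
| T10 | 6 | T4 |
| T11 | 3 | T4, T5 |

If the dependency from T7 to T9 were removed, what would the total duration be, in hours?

Original critical path: T4→T7→T9 = 5+6+6 = 17 ⇒ 17 hours.
Without T7→T9, T9's earliest start moves from 11 to 9.
The longest chain is now T3→T6 = 9+7 = 16, so the project takes 16 hours.

16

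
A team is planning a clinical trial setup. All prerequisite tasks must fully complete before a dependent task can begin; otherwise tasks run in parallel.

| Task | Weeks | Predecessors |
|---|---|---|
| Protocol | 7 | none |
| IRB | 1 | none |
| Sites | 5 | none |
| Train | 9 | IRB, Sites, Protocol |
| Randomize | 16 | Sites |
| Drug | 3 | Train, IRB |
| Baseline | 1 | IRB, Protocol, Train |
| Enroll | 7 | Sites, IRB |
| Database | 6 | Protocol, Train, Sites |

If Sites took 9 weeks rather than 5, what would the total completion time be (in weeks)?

Baseline: Protocol→Train→Database = 7+9+6 = 22 → 22 weeks.
Sites has 1 week of float (longest path through it is 21).
New critical path: Sites→Randomize = 9+16 = 25 ⇒ 25 weeks.

25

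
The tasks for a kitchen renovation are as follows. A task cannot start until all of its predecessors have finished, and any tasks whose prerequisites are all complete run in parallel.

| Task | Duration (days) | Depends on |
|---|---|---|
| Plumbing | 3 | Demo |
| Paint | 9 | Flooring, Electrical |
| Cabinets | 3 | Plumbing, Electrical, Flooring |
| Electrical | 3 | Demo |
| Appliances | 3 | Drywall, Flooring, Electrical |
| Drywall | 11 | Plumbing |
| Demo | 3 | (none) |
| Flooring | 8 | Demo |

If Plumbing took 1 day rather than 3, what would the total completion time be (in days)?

Baseline: Demo→Plumbing→Drywall→Appliances = 3+3+11+3 = 20 → 20 days.
Since Plumbing is critical, the -2 change carries straight to that chain (now 18 days).
Now Demo→Flooring→Paint = 3+8+9 = 20 is longest, so the finish becomes 20 days.

20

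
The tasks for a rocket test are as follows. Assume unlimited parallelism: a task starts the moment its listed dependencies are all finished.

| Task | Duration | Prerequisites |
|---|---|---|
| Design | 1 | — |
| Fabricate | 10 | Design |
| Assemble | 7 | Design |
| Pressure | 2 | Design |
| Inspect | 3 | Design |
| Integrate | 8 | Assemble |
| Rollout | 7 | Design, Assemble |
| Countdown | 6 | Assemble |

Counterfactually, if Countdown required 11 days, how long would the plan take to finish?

Critical path before the change: Design→Assemble→Integrate = 1+7+8 = 16 giving 16 days.
Countdown is off the critical path — its longest chain is 14 days, giving 2 of slack.
New critical path: Design→Assemble→Countdown = 1+7+11 = 19 ⇒ 19 days.

19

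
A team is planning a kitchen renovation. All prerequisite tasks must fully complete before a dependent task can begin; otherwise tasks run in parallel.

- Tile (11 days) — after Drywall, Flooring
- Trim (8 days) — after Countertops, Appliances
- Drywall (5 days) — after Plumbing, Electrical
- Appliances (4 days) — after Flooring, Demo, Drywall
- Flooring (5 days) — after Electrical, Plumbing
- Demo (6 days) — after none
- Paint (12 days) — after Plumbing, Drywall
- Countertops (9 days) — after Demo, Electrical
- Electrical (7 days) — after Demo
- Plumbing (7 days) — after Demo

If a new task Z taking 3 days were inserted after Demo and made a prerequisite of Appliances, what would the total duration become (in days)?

30

Originally the job takes 30 days.
With Z inserted, Appliances now waits for max(Flooring, Demo, Drywall, Z).
New critical path: Demo→Plumbing→Drywall→Paint = 6+7+5+12 = 30 ⇒ 30 days.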